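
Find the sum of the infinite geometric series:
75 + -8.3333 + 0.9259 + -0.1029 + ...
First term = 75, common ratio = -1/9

For |r| < 1, S = a / (1 - r)
S = 75 / (1 - (-1/9))
S = 75 / (10/9)
S = 135/2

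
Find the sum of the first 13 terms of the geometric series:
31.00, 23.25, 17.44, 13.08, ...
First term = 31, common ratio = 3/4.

Sₙ = a(1 - rⁿ) / (1 - r)
S_13 = 31(1 - (3/4)^13) / (1 - (3/4))
S_13 = 31(1 - (1594323/67108864)) / (1/4)
S_13 = 2030950771/16777216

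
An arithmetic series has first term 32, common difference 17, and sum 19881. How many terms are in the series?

Using S = n/2 × [2a + (n-1)d]
19881 = n/2 × [2(32) + (n-1)(17)]
19881 = n/2 × [64 + 17n - 17]
39762 = n × [47 + 17n]
17n² + (47)n - 39762 = 0
Discriminant: Δ = (47)² - 4(17)(-39762) = 2209 + 2703816 = 2706025
√Δ = 1645
n = [-(47) + √Δ] / (2·17) = (-47 + 1645) / 34 = 1598 / 34 = 47
(The negative root is discarded since n must be a positive integer.)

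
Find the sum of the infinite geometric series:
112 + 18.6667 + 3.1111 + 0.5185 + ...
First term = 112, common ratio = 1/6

For |r| < 1, S = a / (1 - r)
S = 112 / (1 - (1/6))
S = 112 / (5/6)
S = 672/5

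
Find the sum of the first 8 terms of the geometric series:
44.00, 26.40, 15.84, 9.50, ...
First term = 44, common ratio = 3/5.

Sₙ = a(1 - rⁿ) / (1 - r)
S_8 = 44(1 - (3/5)^8) / (1 - (3/5))
S_8 = 44(1 - (6561/390625)) / (2/5)
S_8 = 8449408/78125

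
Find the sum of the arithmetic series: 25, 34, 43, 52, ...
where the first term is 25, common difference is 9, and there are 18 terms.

Sₙ = n/2 × (first + last)
Last term = a + (n-1)d = 25 + (18-1)×9 = 178
S_18 = 18/2 × (25 + 178)
S_18 = 18/2 × 203 = 1827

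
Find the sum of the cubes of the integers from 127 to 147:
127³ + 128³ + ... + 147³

Use ∑_{k=1}^{n} k³ = [n(n+1)/2]², then subtract the first 126 terms.
∑_{k=1}^{147} k³ = [147×148/2]² = 10878² = 118330884
∑_{k=1}^{126} k³ = [126×127/2]² = 8001² = 64016001
∑_{k=127}^{147} k³ = 118330884 - 64016001 = 54314883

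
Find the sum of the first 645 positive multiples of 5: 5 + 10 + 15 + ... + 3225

Factor out 5: = 5(1 + 2 + ... + 645) = 5 × n(n+1)/2
= 5 × 645×646/2
= 5 × 208335
= 1041675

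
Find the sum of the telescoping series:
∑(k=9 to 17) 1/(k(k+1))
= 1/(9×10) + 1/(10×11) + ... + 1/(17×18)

Partial fractions: 1/(k(k+1)) = 1/k - 1/(k+1)
The series telescopes:
= (1/9 - 1/10) + (1/10 - 1/11) + ... + (1/17 - 1/18)
= 1/9 - 1/18
= 1/18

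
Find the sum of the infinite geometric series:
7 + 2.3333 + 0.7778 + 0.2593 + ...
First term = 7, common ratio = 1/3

For |r| < 1, S = a / (1 - r)
S = 7 / (1 - (1/3))
S = 7 / (2/3)
S = 21/2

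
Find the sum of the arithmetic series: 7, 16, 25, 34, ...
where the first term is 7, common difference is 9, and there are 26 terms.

Sₙ = n/2 × (first + last)
Last term = a + (n-1)d = 7 + (26-1)×9 = 232
S_26 = 26/2 × (7 + 232)
S_26 = 26/2 × 239 = 3107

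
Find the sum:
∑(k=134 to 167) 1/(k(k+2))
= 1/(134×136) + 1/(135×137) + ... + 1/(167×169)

Partial fractions: 1/(k(k+2)) = (1/2)[1/k - 1/(k+2)]
Telescoping leaves the first two and last two terms:
= (1/2)[1/134 + 1/135 - 1/168 - 1/169]
= 256853/171203760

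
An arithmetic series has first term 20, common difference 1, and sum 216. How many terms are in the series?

Using S = n/2 × [2a + (n-1)d]
216 = n/2 × [2(20) + (n-1)(1)]
216 = n/2 × [40 + 1n - 1]
432 = n × [39 + 1n]
1n² + (39)n - 432 = 0
Discriminant: Δ = (39)² - 4(1)(-432) = 1521 + 1728 = 3249
√Δ = 57
n = [-(39) + √Δ] / (2·1) = (-39 + 57) / 2 = 18 / 2 = 9
(The negative root is discarded since n must be a positive integer.)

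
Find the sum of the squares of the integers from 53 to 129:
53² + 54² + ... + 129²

Use ∑_{k=1}^{n} k² = n(n+1)(2n+1)/6, then subtract the first 52 terms.
∑_{k=1}^{129} k² = 129×130×259/6 = 723905
∑_{k=1}^{52} k² = 52×53×105/6 = 48230
∑_{k=53}^{129} k² = 723905 - 48230 = 675675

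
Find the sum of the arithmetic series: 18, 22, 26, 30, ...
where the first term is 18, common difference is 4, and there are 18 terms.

Sₙ = n/2 × (first + last)
Last term = a + (n-1)d = 18 + (18-1)×4 = 86
S_18 = 18/2 × (18 + 86)
S_18 = 18/2 × 104 = 936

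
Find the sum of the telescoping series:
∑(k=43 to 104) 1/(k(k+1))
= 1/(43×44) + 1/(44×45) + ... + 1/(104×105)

Partial fractions: 1/(k(k+1)) = 1/k - 1/(k+1)
The series telescopes:
= (1/43 - 1/44) + (1/44 - 1/45) + ... + (1/104 - 1/105)
= 1/43 - 1/105
= 62/4515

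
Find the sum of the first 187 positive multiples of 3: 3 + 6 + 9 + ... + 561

Factor out 3: = 3(1 + 2 + ... + 187) = 3 × n(n+1)/2
= 3 × 187×188/2
= 3 × 17578
= 52734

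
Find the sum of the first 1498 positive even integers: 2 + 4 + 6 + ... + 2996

Sum of first n even numbers = n(n+1)
= 1498×1499
= 2245502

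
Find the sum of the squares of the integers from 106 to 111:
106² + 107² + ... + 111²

Use ∑_{k=1}^{n} k² = n(n+1)(2n+1)/6, then subtract the first 105 terms.
∑_{k=1}^{111} k² = 111×112×223/6 = 462056
∑_{k=1}^{105} k² = 105×106×211/6 = 391405
∑_{k=106}^{111} k² = 462056 - 391405 = 70651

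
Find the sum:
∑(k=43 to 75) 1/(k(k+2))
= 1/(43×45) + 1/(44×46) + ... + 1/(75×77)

Partial fractions: 1/(k(k+2)) = (1/2)[1/k - 1/(k+2)]
Telescoping leaves the first two and last two terms:
= (1/2)[1/43 + 1/44 - 1/76 - 1/77]
= 624/62909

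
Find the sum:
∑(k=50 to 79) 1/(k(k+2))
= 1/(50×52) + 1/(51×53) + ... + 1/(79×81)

Partial fractions: 1/(k(k+2)) = (1/2)[1/k - 1/(k+2)]
Telescoping leaves the first two and last two terms:
= (1/2)[1/50 + 1/51 - 1/80 - 1/81]
= 8131/1101600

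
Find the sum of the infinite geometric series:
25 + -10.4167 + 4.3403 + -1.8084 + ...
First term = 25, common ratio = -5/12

For |r| < 1, S = a / (1 - r)
S = 25 / (1 - (-5/12))
S = 25 / (17/12)
S = 300/17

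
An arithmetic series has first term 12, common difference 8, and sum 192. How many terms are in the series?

Using S = n/2 × [2a + (n-1)d]
192 = n/2 × [2(12) + (n-1)(8)]
192 = n/2 × [24 + 8n - 8]
384 = n × [16 + 8n]
8n² + (16)n - 384 = 0
Discriminant: Δ = (16)² - 4(8)(-384) = 256 + 12288 = 12544
√Δ = 112
n = [-(16) + √Δ] / (2·8) = (-16 + 112) / 16 = 96 / 16 = 6
(The negative root is discarded since n must be a positive integer.)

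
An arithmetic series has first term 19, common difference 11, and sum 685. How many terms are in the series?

Using S = n/2 × [2a + (n-1)d]
685 = n/2 × [2(19) + (n-1)(11)]
685 = n/2 × [38 + 11n - 11]
1370 = n × [27 + 11n]
11n² + (27)n - 1370 = 0
Discriminant: Δ = (27)² - 4(11)(-1370) = 729 + 60280 = 61009
√Δ = 247
n = [-(27) + √Δ] / (2·11) = (-27 + 247) / 22 = 220 / 22 = 10
(The negative root is discarded since n must be a positive integer.)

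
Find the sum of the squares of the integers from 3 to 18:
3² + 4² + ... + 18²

Use ∑_{k=1}^{n} k² = n(n+1)(2n+1)/6, then subtract the first 2 terms.
∑_{k=1}^{18} k² = 18×19×37/6 = 2109
∑_{k=1}^{2} k² = 2×3×5/6 = 5
∑_{k=3}^{18} k² = 2109 - 5 = 2104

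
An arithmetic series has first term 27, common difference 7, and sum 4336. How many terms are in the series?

Using S = n/2 × [2a + (n-1)d]
4336 = n/2 × [2(27) + (n-1)(7)]
4336 = n/2 × [54 + 7n - 7]
8672 = n × [47 + 7n]
7n² + (47)n - 8672 = 0
Discriminant: Δ = (47)² - 4(7)(-8672) = 2209 + 242816 = 245025
√Δ = 495
n = [-(47) + √Δ] / (2·7) = (-47 + 495) / 14 = 448 / 14 = 32
(The negative root is discarded since n must be a positive integer.)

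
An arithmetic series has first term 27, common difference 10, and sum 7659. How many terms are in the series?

Using S = n/2 × [2a + (n-1)d]
7659 = n/2 × [2(27) + (n-1)(10)]
7659 = n/2 × [54 + 10n - 10]
15318 = n × [44 + 10n]
10n² + (44)n - 15318 = 0
Discriminant: Δ = (44)² - 4(10)(-15318) = 1936 + 612720 = 614656
√Δ = 784
n = [-(44) + √Δ] / (2·10) = (-44 + 784) / 20 = 740 / 20 = 37
(The negative root is discarded since n must be a positive integer.)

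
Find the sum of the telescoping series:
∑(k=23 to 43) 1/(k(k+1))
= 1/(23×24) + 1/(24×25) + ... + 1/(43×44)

Partial fractions: 1/(k(k+1)) = 1/k - 1/(k+1)
The series telescopes:
= (1/23 - 1/24) + (1/24 - 1/25) + ... + (1/43 - 1/44)
= 1/23 - 1/44
= 21/1012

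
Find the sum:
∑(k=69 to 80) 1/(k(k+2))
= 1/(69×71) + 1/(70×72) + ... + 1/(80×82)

Partial fractions: 1/(k(k+2)) = (1/2)[1/k - 1/(k+2)]
Telescoping leaves the first two and last two terms:
= (1/2)[1/69 + 1/70 - 1/81 - 1/82]
= 11329/5346810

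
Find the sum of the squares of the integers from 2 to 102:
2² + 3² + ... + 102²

Use ∑_{k=1}^{n} k² = n(n+1)(2n+1)/6, then subtract the first 1 terms.
∑_{k=1}^{102} k² = 102×103×205/6 = 358955
∑_{k=1}^{1} k² = 1×2×3/6 = 1
∑_{k=2}^{102} k² = 358955 - 1 = 358954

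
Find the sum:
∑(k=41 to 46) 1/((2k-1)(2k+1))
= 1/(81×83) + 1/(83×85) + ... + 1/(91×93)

Partial fractions: 1/((2k-1)(2k+1)) = (1/2)[1/(2k-1) - 1/(2k+1)]
The series telescopes:
= (1/2)[1/81 - 1/93]
= 2/2511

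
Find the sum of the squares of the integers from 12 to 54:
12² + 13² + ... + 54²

Use ∑_{k=1}^{n} k² = n(n+1)(2n+1)/6, then subtract the first 11 terms.
∑_{k=1}^{54} k² = 54×55×109/6 = 53955
∑_{k=1}^{11} k² = 11×12×23/6 = 506
∑_{k=12}^{54} k² = 53955 - 506 = 53449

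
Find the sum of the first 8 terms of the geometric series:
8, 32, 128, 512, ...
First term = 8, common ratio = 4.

Sₙ = a(1 - rⁿ) / (1 - r)
S_8 = 8(1 - 4^8) / (1 - 4)
S_8 = 8(1 - 65536) / (-3)
S_8 = 174760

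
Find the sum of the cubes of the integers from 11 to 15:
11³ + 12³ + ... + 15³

Use ∑_{k=1}^{n} k³ = [n(n+1)/2]², then subtract the first 10 terms.
∑_{k=1}^{15} k³ = [15×16/2]² = 120² = 14400
∑_{k=1}^{10} k³ = [10×11/2]² = 55² = 3025
∑_{k=11}^{15} k³ = 14400 - 3025 = 11375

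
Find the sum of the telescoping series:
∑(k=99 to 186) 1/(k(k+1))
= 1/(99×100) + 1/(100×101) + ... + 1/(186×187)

Partial fractions: 1/(k(k+1)) = 1/k - 1/(k+1)
The series telescopes:
= (1/99 - 1/100) + (1/100 - 1/101) + ... + (1/186 - 1/187)
= 1/99 - 1/187
= 8/1683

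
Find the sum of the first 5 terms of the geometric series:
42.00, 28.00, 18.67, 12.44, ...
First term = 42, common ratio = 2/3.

Sₙ = a(1 - rⁿ) / (1 - r)
S_5 = 42(1 - (2/3)^5) / (1 - (2/3))
S_5 = 42(1 - (32/243)) / (1/3)
S_5 = 2954/27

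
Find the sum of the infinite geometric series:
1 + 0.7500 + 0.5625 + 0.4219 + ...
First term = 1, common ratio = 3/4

For |r| < 1, S = a / (1 - r)
S = 1 / (1 - (3/4))
S = 1 / (1/4)
S = 4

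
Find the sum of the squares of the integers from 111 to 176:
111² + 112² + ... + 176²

Use ∑_{k=1}^{n} k² = n(n+1)(2n+1)/6, then subtract the first 110 terms.
∑_{k=1}^{176} k² = 176×177×353/6 = 1832776
∑_{k=1}^{110} k² = 110×111×221/6 = 449735
∑_{k=111}^{176} k² = 1832776 - 449735 = 1383041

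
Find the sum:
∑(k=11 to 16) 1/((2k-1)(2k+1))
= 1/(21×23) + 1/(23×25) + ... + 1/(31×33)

Partial fractions: 1/((2k-1)(2k+1)) = (1/2)[1/(2k-1) - 1/(2k+1)]
The series telescopes:
= (1/2)[1/21 - 1/33]
= 2/231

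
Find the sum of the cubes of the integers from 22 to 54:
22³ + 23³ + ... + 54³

Use ∑_{k=1}^{n} k³ = [n(n+1)/2]², then subtract the first 21 terms.
∑_{k=1}^{54} k³ = [54×55/2]² = 1485² = 2205225
∑_{k=1}^{21} k³ = [21×22/2]² = 231² = 53361
∑_{k=22}^{54} k³ = 2205225 - 53361 = 2151864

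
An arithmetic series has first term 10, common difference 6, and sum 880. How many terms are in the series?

Using S = n/2 × [2a + (n-1)d]
880 = n/2 × [2(10) + (n-1)(6)]
880 = n/2 × [20 + 6n - 6]
1760 = n × [14 + 6n]
6n² + (14)n - 1760 = 0
Discriminant: Δ = (14)² - 4(6)(-1760) = 196 + 42240 = 42436
√Δ = 206
n = [-(14) + √Δ] / (2·6) = (-14 + 206) / 12 = 192 / 12 = 16
(The negative root is discarded since n must be a positive integer.)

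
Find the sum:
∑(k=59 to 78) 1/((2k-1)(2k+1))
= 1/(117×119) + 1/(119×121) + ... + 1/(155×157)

Partial fractions: 1/((2k-1)(2k+1)) = (1/2)[1/(2k-1) - 1/(2k+1)]
The series telescopes:
= (1/2)[1/117 - 1/157]
= 20/18369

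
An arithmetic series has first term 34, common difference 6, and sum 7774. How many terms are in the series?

Using S = n/2 × [2a + (n-1)d]
7774 = n/2 × [2(34) + (n-1)(6)]
7774 = n/2 × [68 + 6n - 6]
15548 = n × [62 + 6n]
6n² + (62)n - 15548 = 0
Discriminant: Δ = (62)² - 4(6)(-15548) = 3844 + 373152 = 376996
√Δ = 614
n = [-(62) + √Δ] / (2·6) = (-62 + 614) / 12 = 552 / 12 = 46
(The negative root is discarded since n must be a positive integer.)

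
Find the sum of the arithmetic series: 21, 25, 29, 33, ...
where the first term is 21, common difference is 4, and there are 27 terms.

Sₙ = n/2 × (first + last)
Last term = a + (n-1)d = 21 + (27-1)×4 = 125
S_27 = 27/2 × (21 + 125)
S_27 = 27/2 × 146 = 1971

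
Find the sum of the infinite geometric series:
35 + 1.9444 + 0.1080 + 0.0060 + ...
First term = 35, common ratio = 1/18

For |r| < 1, S = a / (1 - r)
S = 35 / (1 - (1/18))
S = 35 / (17/18)
S = 630/17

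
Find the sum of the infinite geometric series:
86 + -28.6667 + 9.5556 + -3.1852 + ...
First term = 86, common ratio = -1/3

For |r| < 1, S = a / (1 - r)
S = 86 / (1 - (-1/3))
S = 86 / (4/3)
S = 129/2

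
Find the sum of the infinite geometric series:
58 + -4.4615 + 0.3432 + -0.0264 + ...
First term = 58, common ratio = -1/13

For |r| < 1, S = a / (1 - r)
S = 58 / (1 - (-1/13))
S = 58 / (14/13)
S = 377/7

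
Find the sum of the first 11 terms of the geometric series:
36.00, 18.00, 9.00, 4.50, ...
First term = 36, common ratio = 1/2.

Sₙ = a(1 - rⁿ) / (1 - r)
S_11 = 36(1 - (1/2)^11) / (1 - (1/2))
S_11 = 36(1 - (1/2048)) / (1/2)
S_11 = 18423/256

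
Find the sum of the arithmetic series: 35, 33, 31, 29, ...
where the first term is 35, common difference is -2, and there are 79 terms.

Sₙ = n/2 × (first + last)
Last term = a + (n-1)d = 35 + (79-1)×(-2) = -121
S_79 = 79/2 × (35 + (-121))
S_79 = 79/2 × (-86) = -3397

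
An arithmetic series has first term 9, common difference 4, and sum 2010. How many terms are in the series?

Using S = n/2 × [2a + (n-1)d]
2010 = n/2 × [2(9) + (n-1)(4)]
2010 = n/2 × [18 + 4n - 4]
4020 = n × [14 + 4n]
4n² + (14)n - 4020 = 0
Discriminant: Δ = (14)² - 4(4)(-4020) = 196 + 64320 = 64516
√Δ = 254
n = [-(14) + √Δ] / (2·4) = (-14 + 254) / 8 = 240 / 8 = 30
(The negative root is discarded since n must be a positive integer.)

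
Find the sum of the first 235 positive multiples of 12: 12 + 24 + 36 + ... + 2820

Factor out 12: = 12(1 + 2 + ... + 235) = 12 × n(n+1)/2
= 12 × 235×236/2
= 12 × 27730
= 332760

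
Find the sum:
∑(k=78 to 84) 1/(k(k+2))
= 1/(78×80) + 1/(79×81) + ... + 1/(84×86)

Partial fractions: 1/(k(k+2)) = (1/2)[1/k - 1/(k+2)]
Telescoping leaves the first two and last two terms:
= (1/2)[1/78 + 1/79 - 1/85 - 1/86]
= 11746/11261055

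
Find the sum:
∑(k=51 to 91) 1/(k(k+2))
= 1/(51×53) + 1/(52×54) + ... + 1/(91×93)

Partial fractions: 1/(k(k+2)) = (1/2)[1/k - 1/(k+2)]
Telescoping leaves the first two and last two terms:
= (1/2)[1/51 + 1/52 - 1/92 - 1/93]
= 16277/1890876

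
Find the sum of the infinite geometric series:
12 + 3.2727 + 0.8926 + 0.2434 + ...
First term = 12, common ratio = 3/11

For |r| < 1, S = a / (1 - r)
S = 12 / (1 - (3/11))
S = 12 / (8/11)
S = 33/2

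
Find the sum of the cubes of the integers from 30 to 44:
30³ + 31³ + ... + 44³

Use ∑_{k=1}^{n} k³ = [n(n+1)/2]², then subtract the first 29 terms.
∑_{k=1}^{44} k³ = [44×45/2]² = 990² = 980100
∑_{k=1}^{29} k³ = [29×30/2]² = 435² = 189225
∑_{k=30}^{44} k³ = 980100 - 189225 = 790875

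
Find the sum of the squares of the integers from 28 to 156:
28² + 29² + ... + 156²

Use ∑_{k=1}^{n} k² = n(n+1)(2n+1)/6, then subtract the first 27 terms.
∑_{k=1}^{156} k² = 156×157×313/6 = 1277666
∑_{k=1}^{27} k² = 27×28×55/6 = 6930
∑_{k=28}^{156} k² = 1277666 - 6930 = 1270736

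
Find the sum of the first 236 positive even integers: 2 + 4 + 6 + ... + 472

Sum of first n even numbers = n(n+1)
= 236×237
= 55932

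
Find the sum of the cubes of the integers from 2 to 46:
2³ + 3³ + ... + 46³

Use ∑_{k=1}^{n} k³ = [n(n+1)/2]², then subtract the first 1 terms.
∑_{k=1}^{46} k³ = [46×47/2]² = 1081² = 1168561
∑_{k=1}^{1} k³ = [1×2/2]² = 1² = 1
∑_{k=2}^{46} k³ = 1168561 - 1 = 1168560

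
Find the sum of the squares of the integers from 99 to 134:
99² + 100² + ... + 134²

Use ∑_{k=1}^{n} k² = n(n+1)(2n+1)/6, then subtract the first 98 terms.
∑_{k=1}^{134} k² = 134×135×269/6 = 811035
∑_{k=1}^{98} k² = 98×99×197/6 = 318549
∑_{k=99}^{134} k² = 811035 - 318549 = 492486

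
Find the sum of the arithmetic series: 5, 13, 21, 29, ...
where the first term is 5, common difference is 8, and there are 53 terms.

Sₙ = n/2 × (first + last)
Last term = a + (n-1)d = 5 + (53-1)×8 = 421
S_53 = 53/2 × (5 + 421)
S_53 = 53/2 × 426 = 11289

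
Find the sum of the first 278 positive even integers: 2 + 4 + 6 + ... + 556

Sum of first n even numbers = n(n+1)
= 278×279
= 77562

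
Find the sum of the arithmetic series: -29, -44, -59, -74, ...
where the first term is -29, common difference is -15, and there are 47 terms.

Sₙ = n/2 × (first + last)
Last term = a + (n-1)d = -29 + (47-1)×(-15) = -719
S_47 = 47/2 × (-29 + (-719))
S_47 = 47/2 × (-748) = -17578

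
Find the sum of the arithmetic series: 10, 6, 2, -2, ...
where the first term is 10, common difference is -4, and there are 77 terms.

Sₙ = n/2 × (first + last)
Last term = a + (n-1)d = 10 + (77-1)×(-4) = -294
S_77 = 77/2 × (10 + (-294))
S_77 = 77/2 × (-284) = -10934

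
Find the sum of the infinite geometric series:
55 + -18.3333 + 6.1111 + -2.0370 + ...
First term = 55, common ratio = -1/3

For |r| < 1, S = a / (1 - r)
S = 55 / (1 - (-1/3))
S = 55 / (4/3)
S = 165/4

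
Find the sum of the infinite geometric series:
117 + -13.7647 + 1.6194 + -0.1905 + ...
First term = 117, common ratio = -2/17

For |r| < 1, S = a / (1 - r)
S = 117 / (1 - (-2/17))
S = 117 / (19/17)
S = 1989/19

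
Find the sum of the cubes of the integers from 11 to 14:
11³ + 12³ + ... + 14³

Use ∑_{k=1}^{n} k³ = [n(n+1)/2]², then subtract the first 10 terms.
∑_{k=1}^{14} k³ = [14×15/2]² = 105² = 11025
∑_{k=1}^{10} k³ = [10×11/2]² = 55² = 3025
∑_{k=11}^{14} k³ = 11025 - 3025 = 8000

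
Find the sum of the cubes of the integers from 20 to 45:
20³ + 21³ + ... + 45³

Use ∑_{k=1}^{n} k³ = [n(n+1)/2]², then subtract the first 19 terms.
∑_{k=1}^{45} k³ = [45×46/2]² = 1035² = 1071225
∑_{k=1}^{19} k³ = [19×20/2]² = 190² = 36100
∑_{k=20}^{45} k³ = 1071225 - 36100 = 1035125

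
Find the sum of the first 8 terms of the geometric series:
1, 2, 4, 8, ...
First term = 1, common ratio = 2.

Sₙ = a(1 - rⁿ) / (1 - r)
S_8 = 1(1 - 2^8) / (1 - 2)
S_8 = 1(1 - 256) / (-1)
S_8 = 255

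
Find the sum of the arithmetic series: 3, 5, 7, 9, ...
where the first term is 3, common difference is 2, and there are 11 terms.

Sₙ = n/2 × (first + last)
Last term = a + (n-1)d = 3 + (11-1)×2 = 23
S_11 = 11/2 × (3 + 23)
S_11 = 11/2 × 26 = 143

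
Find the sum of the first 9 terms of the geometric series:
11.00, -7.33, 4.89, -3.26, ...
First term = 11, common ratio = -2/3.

Sₙ = a(1 - rⁿ) / (1 - r)
S_9 = 11(1 - (-2/3)^9) / (1 - (-2/3))
S_9 = 11(1 - (-512/19683)) / (5/3)
S_9 = 44429/6561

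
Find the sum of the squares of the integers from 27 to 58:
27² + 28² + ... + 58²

Use ∑_{k=1}^{n} k² = n(n+1)(2n+1)/6, then subtract the first 26 terms.
∑_{k=1}^{58} k² = 58×59×117/6 = 66729
∑_{k=1}^{26} k² = 26×27×53/6 = 6201
∑_{k=27}^{58} k² = 66729 - 6201 = 60528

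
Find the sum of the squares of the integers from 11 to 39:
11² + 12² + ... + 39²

Use ∑_{k=1}^{n} k² = n(n+1)(2n+1)/6, then subtract the first 10 terms.
∑_{k=1}^{39} k² = 39×40×79/6 = 20540
∑_{k=1}^{10} k² = 10×11×21/6 = 385
∑_{k=11}^{39} k² = 20540 - 385 = 20155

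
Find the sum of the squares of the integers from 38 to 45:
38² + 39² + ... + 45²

Use ∑_{k=1}^{n} k² = n(n+1)(2n+1)/6, then subtract the first 37 terms.
∑_{k=1}^{45} k² = 45×46×91/6 = 31395
∑_{k=1}^{37} k² = 37×38×75/6 = 17575
∑_{k=38}^{45} k² = 31395 - 17575 = 13820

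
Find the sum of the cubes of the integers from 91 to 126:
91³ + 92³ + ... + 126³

Use ∑_{k=1}^{n} k³ = [n(n+1)/2]², then subtract the first 90 terms.
∑_{k=1}^{126} k³ = [126×127/2]² = 8001² = 64016001
∑_{k=1}^{90} k³ = [90×91/2]² = 4095² = 16769025
∑_{k=91}^{126} k³ = 64016001 - 16769025 = 47246976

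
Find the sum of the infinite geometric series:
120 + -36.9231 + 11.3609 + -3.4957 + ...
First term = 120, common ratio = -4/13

For |r| < 1, S = a / (1 - r)
S = 120 / (1 - (-4/13))
S = 120 / (17/13)
S = 1560/17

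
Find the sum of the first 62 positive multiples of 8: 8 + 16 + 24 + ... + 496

Factor out 8: = 8(1 + 2 + ... + 62) = 8 × n(n+1)/2
= 8 × 62×63/2
= 8 × 1953
= 15624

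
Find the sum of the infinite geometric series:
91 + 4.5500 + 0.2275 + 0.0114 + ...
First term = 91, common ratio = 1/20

For |r| < 1, S = a / (1 - r)
S = 91 / (1 - (1/20))
S = 91 / (19/20)
S = 1820/19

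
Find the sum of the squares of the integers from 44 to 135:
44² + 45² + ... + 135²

Use ∑_{k=1}^{n} k² = n(n+1)(2n+1)/6, then subtract the first 43 terms.
∑_{k=1}^{135} k² = 135×136×271/6 = 829260
∑_{k=1}^{43} k² = 43×44×87/6 = 27434
∑_{k=44}^{135} k² = 829260 - 27434 = 801826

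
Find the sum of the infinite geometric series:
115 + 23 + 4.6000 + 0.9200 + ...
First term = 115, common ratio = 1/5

For |r| < 1, S = a / (1 - r)
S = 115 / (1 - (1/5))
S = 115 / (4/5)
S = 575/4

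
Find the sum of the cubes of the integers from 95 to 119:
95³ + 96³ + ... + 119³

Use ∑_{k=1}^{n} k³ = [n(n+1)/2]², then subtract the first 94 terms.
∑_{k=1}^{119} k³ = [119×120/2]² = 7140² = 50979600
∑_{k=1}^{94} k³ = [94×95/2]² = 4465² = 19936225
∑_{k=95}^{119} k³ = 50979600 - 19936225 = 31043375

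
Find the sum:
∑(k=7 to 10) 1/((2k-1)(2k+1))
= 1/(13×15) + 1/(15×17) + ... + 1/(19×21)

Partial fractions: 1/((2k-1)(2k+1)) = (1/2)[1/(2k-1) - 1/(2k+1)]
The series telescopes:
= (1/2)[1/13 - 1/21]
= 4/273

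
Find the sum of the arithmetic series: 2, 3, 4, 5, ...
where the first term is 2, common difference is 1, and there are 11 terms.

Sₙ = n/2 × (first + last)
Last term = a + (n-1)d = 2 + (11-1)×1 = 12
S_11 = 11/2 × (2 + 12)
S_11 = 11/2 × 14 = 77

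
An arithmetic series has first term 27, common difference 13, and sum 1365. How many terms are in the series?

Using S = n/2 × [2a + (n-1)d]
1365 = n/2 × [2(27) + (n-1)(13)]
1365 = n/2 × [54 + 13n - 13]
2730 = n × [41 + 13n]
13n² + (41)n - 2730 = 0
Discriminant: Δ = (41)² - 4(13)(-2730) = 1681 + 141960 = 143641
√Δ = 379
n = [-(41) + √Δ] / (2·13) = (-41 + 379) / 26 = 338 / 26 = 13
(The negative root is discarded since n must be a positive integer.)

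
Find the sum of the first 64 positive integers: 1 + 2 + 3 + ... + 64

Formula: ∑k = n(n+1)/2
= 64×65/2
= 4160/2
= 2080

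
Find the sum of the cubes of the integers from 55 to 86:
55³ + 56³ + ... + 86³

Use ∑_{k=1}^{n} k³ = [n(n+1)/2]², then subtract the first 54 terms.
∑_{k=1}^{86} k³ = [86×87/2]² = 3741² = 13995081
∑_{k=1}^{54} k³ = [54×55/2]² = 1485² = 2205225
∑_{k=55}^{86} k³ = 13995081 - 2205225 = 11789856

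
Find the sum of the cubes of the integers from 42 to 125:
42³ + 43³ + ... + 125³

Use ∑_{k=1}^{n} k³ = [n(n+1)/2]², then subtract the first 41 terms.
∑_{k=1}^{125} k³ = [125×126/2]² = 7875² = 62015625
∑_{k=1}^{41} k³ = [41×42/2]² = 861² = 741321
∑_{k=42}^{125} k³ = 62015625 - 741321 = 61274304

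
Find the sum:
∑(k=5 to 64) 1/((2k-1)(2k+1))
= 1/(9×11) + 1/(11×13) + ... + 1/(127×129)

Partial fractions: 1/((2k-1)(2k+1)) = (1/2)[1/(2k-1) - 1/(2k+1)]
The series telescopes:
= (1/2)[1/9 - 1/129]
= 20/387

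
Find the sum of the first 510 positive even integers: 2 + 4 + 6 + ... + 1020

Sum of first n even numbers = n(n+1)
= 510×511
= 260610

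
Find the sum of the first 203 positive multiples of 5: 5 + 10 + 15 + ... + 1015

Factor out 5: = 5(1 + 2 + ... + 203) = 5 × n(n+1)/2
= 5 × 203×204/2
= 5 × 20706
= 103530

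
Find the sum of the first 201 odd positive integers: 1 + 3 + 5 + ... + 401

Sum of first n odd numbers = n²
= 201²
= 40401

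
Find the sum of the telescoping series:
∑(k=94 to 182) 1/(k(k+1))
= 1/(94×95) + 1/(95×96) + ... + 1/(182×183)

Partial fractions: 1/(k(k+1)) = 1/k - 1/(k+1)
The series telescopes:
= (1/94 - 1/95) + (1/95 - 1/96) + ... + (1/182 - 1/183)
= 1/94 - 1/183
= 89/17202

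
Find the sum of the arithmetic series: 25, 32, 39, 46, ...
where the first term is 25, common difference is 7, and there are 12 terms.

Sₙ = n/2 × (first + last)
Last term = a + (n-1)d = 25 + (12-1)×7 = 102
S_12 = 12/2 × (25 + 102)
S_12 = 12/2 × 127 = 762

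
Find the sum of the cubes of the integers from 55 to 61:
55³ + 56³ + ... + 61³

Use ∑_{k=1}^{n} k³ = [n(n+1)/2]², then subtract the first 54 terms.
∑_{k=1}^{61} k³ = [61×62/2]² = 1891² = 3575881
∑_{k=1}^{54} k³ = [54×55/2]² = 1485² = 2205225
∑_{k=55}^{61} k³ = 3575881 - 2205225 = 1370656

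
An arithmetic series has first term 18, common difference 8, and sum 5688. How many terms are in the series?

Using S = n/2 × [2a + (n-1)d]
5688 = n/2 × [2(18) + (n-1)(8)]
5688 = n/2 × [36 + 8n - 8]
11376 = n × [28 + 8n]
8n² + (28)n - 11376 = 0
Discriminant: Δ = (28)² - 4(8)(-11376) = 784 + 364032 = 364816
√Δ = 604
n = [-(28) + √Δ] / (2·8) = (-28 + 604) / 16 = 576 / 16 = 36
(The negative root is discarded since n must be a positive integer.)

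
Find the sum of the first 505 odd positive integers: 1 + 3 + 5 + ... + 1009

Sum of first n odd numbers = n²
= 505²
= 255025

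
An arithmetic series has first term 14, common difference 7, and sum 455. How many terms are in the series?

Using S = n/2 × [2a + (n-1)d]
455 = n/2 × [2(14) + (n-1)(7)]
455 = n/2 × [28 + 7n - 7]
910 = n × [21 + 7n]
7n² + (21)n - 910 = 0
Discriminant: Δ = (21)² - 4(7)(-910) = 441 + 25480 = 25921
√Δ = 161
n = [-(21) + √Δ] / (2·7) = (-21 + 161) / 14 = 140 / 14 = 10
(The negative root is discarded since n must be a positive integer.)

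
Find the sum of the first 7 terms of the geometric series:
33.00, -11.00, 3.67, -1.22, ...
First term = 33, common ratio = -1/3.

Sₙ = a(1 - rⁿ) / (1 - r)
S_7 = 33(1 - (-1/3)^7) / (1 - (-1/3))
S_7 = 33(1 - (-1/2187)) / (4/3)
S_7 = 6017/243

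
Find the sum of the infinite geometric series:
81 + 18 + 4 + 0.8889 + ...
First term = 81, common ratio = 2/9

For |r| < 1, S = a / (1 - r)
S = 81 / (1 - (2/9))
S = 81 / (7/9)
S = 729/7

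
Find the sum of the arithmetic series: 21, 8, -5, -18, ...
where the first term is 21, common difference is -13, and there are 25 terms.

Sₙ = n/2 × (first + last)
Last term = a + (n-1)d = 21 + (25-1)×(-13) = -291
S_25 = 25/2 × (21 + (-291))
S_25 = 25/2 × (-270) = -3375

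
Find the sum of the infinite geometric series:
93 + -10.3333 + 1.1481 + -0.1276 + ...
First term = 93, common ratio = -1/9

For |r| < 1, S = a / (1 - r)
S = 93 / (1 - (-1/9))
S = 93 / (10/9)
S = 837/10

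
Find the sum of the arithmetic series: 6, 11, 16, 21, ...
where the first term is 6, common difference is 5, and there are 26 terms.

Sₙ = n/2 × (first + last)
Last term = a + (n-1)d = 6 + (26-1)×5 = 131
S_26 = 26/2 × (6 + 131)
S_26 = 26/2 × 137 = 1781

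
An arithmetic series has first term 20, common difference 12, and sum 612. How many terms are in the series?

Using S = n/2 × [2a + (n-1)d]
612 = n/2 × [2(20) + (n-1)(12)]
612 = n/2 × [40 + 12n - 12]
1224 = n × [28 + 12n]
12n² + (28)n - 1224 = 0
Discriminant: Δ = (28)² - 4(12)(-1224) = 784 + 58752 = 59536
√Δ = 244
n = [-(28) + √Δ] / (2·12) = (-28 + 244) / 24 = 216 / 24 = 9
(The negative root is discarded since n must be a positive integer.)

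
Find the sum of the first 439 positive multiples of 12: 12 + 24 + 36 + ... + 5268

Factor out 12: = 12(1 + 2 + ... + 439) = 12 × n(n+1)/2
= 12 × 439×440/2
= 12 × 96580
= 1158960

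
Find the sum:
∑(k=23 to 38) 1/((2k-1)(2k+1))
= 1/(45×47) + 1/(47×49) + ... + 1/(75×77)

Partial fractions: 1/((2k-1)(2k+1)) = (1/2)[1/(2k-1) - 1/(2k+1)]
The series telescopes:
= (1/2)[1/45 - 1/77]
= 16/3465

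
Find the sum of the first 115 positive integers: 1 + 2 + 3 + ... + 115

Formula: ∑k = n(n+1)/2
= 115×116/2
= 13340/2
= 6670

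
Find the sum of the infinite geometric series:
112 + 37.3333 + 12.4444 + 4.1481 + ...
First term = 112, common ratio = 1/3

For |r| < 1, S = a / (1 - r)
S = 112 / (1 - (1/3))
S = 112 / (2/3)
S = 168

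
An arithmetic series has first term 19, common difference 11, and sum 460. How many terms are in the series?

Using S = n/2 × [2a + (n-1)d]
460 = n/2 × [2(19) + (n-1)(11)]
460 = n/2 × [38 + 11n - 11]
920 = n × [27 + 11n]
11n² + (27)n - 920 = 0
Discriminant: Δ = (27)² - 4(11)(-920) = 729 + 40480 = 41209
√Δ = 203
n = [-(27) + √Δ] / (2·11) = (-27 + 203) / 22 = 176 / 22 = 8
(The negative root is discarded since n must be a positive integer.)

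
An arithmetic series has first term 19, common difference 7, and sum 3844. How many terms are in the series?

Using S = n/2 × [2a + (n-1)d]
3844 = n/2 × [2(19) + (n-1)(7)]
3844 = n/2 × [38 + 7n - 7]
7688 = n × [31 + 7n]
7n² + (31)n - 7688 = 0
Discriminant: Δ = (31)² - 4(7)(-7688) = 961 + 215264 = 216225
√Δ = 465
n = [-(31) + √Δ] / (2·7) = (-31 + 465) / 14 = 434 / 14 = 31
(The negative root is discarded since n must be a positive integer.)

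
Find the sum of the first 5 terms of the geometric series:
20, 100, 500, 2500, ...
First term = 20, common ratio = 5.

Sₙ = a(1 - rⁿ) / (1 - r)
S_5 = 20(1 - 5^5) / (1 - 5)
S_5 = 20(1 - 3125) / (-4)
S_5 = 15620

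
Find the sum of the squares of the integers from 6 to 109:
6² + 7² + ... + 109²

Use ∑_{k=1}^{n} k² = n(n+1)(2n+1)/6, then subtract the first 5 terms.
∑_{k=1}^{109} k² = 109×110×219/6 = 437635
∑_{k=1}^{5} k² = 5×6×11/6 = 55
∑_{k=6}^{109} k² = 437635 - 55 = 437580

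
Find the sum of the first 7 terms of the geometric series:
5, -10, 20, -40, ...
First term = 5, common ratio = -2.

Sₙ = a(1 - rⁿ) / (1 - r)
S_7 = 5(1 - (-2)^7) / (1 - (-2))
S_7 = 5(1 - (-128)) / (3)
S_7 = 215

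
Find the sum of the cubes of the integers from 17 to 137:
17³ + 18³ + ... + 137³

Use ∑_{k=1}^{n} k³ = [n(n+1)/2]², then subtract the first 16 terms.
∑_{k=1}^{137} k³ = [137×138/2]² = 9453² = 89359209
∑_{k=1}^{16} k³ = [16×17/2]² = 136² = 18496
∑_{k=17}^{137} k³ = 89359209 - 18496 = 89340713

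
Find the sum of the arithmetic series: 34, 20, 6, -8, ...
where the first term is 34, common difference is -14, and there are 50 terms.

Sₙ = n/2 × (first + last)
Last term = a + (n-1)d = 34 + (50-1)×(-14) = -652
S_50 = 50/2 × (34 + (-652))
S_50 = 50/2 × (-618) = -15450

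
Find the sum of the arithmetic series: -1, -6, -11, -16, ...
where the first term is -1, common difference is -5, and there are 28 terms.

Sₙ = n/2 × (first + last)
Last term = a + (n-1)d = -1 + (28-1)×(-5) = -136
S_28 = 28/2 × (-1 + (-136))
S_28 = 28/2 × (-137) = -1918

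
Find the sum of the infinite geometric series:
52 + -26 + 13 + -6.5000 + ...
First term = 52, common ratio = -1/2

For |r| < 1, S = a / (1 - r)
S = 52 / (1 - (-1/2))
S = 52 / (3/2)
S = 104/3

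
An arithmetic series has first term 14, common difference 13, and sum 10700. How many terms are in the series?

Using S = n/2 × [2a + (n-1)d]
10700 = n/2 × [2(14) + (n-1)(13)]
10700 = n/2 × [28 + 13n - 13]
21400 = n × [15 + 13n]
13n² + (15)n - 21400 = 0
Discriminant: Δ = (15)² - 4(13)(-21400) = 225 + 1112800 = 1113025
√Δ = 1055
n = [-(15) + √Δ] / (2·13) = (-15 + 1055) / 26 = 1040 / 26 = 40
(The negative root is discarded since n must be a positive integer.)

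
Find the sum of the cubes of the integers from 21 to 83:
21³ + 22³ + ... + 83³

Use ∑_{k=1}^{n} k³ = [n(n+1)/2]², then subtract the first 20 terms.
∑_{k=1}^{83} k³ = [83×84/2]² = 3486² = 12152196
∑_{k=1}^{20} k³ = [20×21/2]² = 210² = 44100
∑_{k=21}^{83} k³ = 12152196 - 44100 = 12108096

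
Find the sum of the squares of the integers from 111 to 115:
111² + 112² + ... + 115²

Use ∑_{k=1}^{n} k² = n(n+1)(2n+1)/6, then subtract the first 110 terms.
∑_{k=1}^{115} k² = 115×116×231/6 = 513590
∑_{k=1}^{110} k² = 110×111×221/6 = 449735
∑_{k=111}^{115} k² = 513590 - 449735 = 63855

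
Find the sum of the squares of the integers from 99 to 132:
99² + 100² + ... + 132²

Use ∑_{k=1}^{n} k² = n(n+1)(2n+1)/6, then subtract the first 98 terms.
∑_{k=1}^{132} k² = 132×133×265/6 = 775390
∑_{k=1}^{98} k² = 98×99×197/6 = 318549
∑_{k=99}^{132} k² = 775390 - 318549 = 456841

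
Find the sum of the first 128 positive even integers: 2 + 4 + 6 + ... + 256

Sum of first n even numbers = n(n+1)
= 128×129
= 16512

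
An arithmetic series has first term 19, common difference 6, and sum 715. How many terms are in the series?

Using S = n/2 × [2a + (n-1)d]
715 = n/2 × [2(19) + (n-1)(6)]
715 = n/2 × [38 + 6n - 6]
1430 = n × [32 + 6n]
6n² + (32)n - 1430 = 0
Discriminant: Δ = (32)² - 4(6)(-1430) = 1024 + 34320 = 35344
√Δ = 188
n = [-(32) + √Δ] / (2·6) = (-32 + 188) / 12 = 156 / 12 = 13
(The negative root is discarded since n must be a positive integer.)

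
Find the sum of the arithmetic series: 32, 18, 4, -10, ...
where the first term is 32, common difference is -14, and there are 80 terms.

Sₙ = n/2 × (first + last)
Last term = a + (n-1)d = 32 + (80-1)×(-14) = -1074
S_80 = 80/2 × (32 + (-1074))
S_80 = 80/2 × (-1042) = -41680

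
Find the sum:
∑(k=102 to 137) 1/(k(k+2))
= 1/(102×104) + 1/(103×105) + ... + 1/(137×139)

Partial fractions: 1/(k(k+2)) = (1/2)[1/k - 1/(k+2)]
Telescoping leaves the first two and last two terms:
= (1/2)[1/102 + 1/103 - 1/138 - 1/139]
= 28393/11195894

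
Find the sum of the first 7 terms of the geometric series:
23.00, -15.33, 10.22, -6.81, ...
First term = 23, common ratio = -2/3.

Sₙ = a(1 - rⁿ) / (1 - r)
S_7 = 23(1 - (-2/3)^7) / (1 - (-2/3))
S_7 = 23(1 - (-128/2187)) / (5/3)
S_7 = 10649/729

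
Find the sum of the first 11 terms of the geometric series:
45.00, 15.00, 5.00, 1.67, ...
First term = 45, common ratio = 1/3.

Sₙ = a(1 - rⁿ) / (1 - r)
S_11 = 45(1 - (1/3)^11) / (1 - (1/3))
S_11 = 45(1 - (1/177147)) / (2/3)
S_11 = 442865/6561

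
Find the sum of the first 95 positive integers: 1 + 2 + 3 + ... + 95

Formula: ∑k = n(n+1)/2
= 95×96/2
= 9120/2
= 4560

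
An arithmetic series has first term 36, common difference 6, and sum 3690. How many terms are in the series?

Using S = n/2 × [2a + (n-1)d]
3690 = n/2 × [2(36) + (n-1)(6)]
3690 = n/2 × [72 + 6n - 6]
7380 = n × [66 + 6n]
6n² + (66)n - 7380 = 0
Discriminant: Δ = (66)² - 4(6)(-7380) = 4356 + 177120 = 181476
√Δ = 426
n = [-(66) + √Δ] / (2·6) = (-66 + 426) / 12 = 360 / 12 = 30
(The negative root is discarded since n must be a positive integer.)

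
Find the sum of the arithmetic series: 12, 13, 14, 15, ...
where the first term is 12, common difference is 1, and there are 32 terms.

Sₙ = n/2 × (first + last)
Last term = a + (n-1)d = 12 + (32-1)×1 = 43
S_32 = 32/2 × (12 + 43)
S_32 = 32/2 × 55 = 880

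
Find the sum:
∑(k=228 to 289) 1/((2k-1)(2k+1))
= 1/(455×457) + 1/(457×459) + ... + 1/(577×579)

Partial fractions: 1/((2k-1)(2k+1)) = (1/2)[1/(2k-1) - 1/(2k+1)]
The series telescopes:
= (1/2)[1/455 - 1/579]
= 62/263445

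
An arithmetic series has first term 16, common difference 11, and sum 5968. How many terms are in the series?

Using S = n/2 × [2a + (n-1)d]
5968 = n/2 × [2(16) + (n-1)(11)]
5968 = n/2 × [32 + 11n - 11]
11936 = n × [21 + 11n]
11n² + (21)n - 11936 = 0
Discriminant: Δ = (21)² - 4(11)(-11936) = 441 + 525184 = 525625
√Δ = 725
n = [-(21) + √Δ] / (2·11) = (-21 + 725) / 22 = 704 / 22 = 32
(The negative root is discarded since n must be a positive integer.)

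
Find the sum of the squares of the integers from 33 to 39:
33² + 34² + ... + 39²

Use ∑_{k=1}^{n} k² = n(n+1)(2n+1)/6, then subtract the first 32 terms.
∑_{k=1}^{39} k² = 39×40×79/6 = 20540
∑_{k=1}^{32} k² = 32×33×65/6 = 11440
∑_{k=33}^{39} k² = 20540 - 11440 = 9100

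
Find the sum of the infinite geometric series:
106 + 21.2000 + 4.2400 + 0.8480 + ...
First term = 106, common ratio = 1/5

For |r| < 1, S = a / (1 - r)
S = 106 / (1 - (1/5))
S = 106 / (4/5)
S = 265/2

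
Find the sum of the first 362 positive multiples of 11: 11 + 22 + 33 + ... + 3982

Factor out 11: = 11(1 + 2 + ... + 362) = 11 × n(n+1)/2
= 11 × 362×363/2
= 11 × 65703
= 722733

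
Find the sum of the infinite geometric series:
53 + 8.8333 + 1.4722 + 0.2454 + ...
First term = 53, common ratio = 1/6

For |r| < 1, S = a / (1 - r)
S = 53 / (1 - (1/6))
S = 53 / (5/6)
S = 318/5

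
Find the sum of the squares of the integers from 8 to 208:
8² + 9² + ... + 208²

Use ∑_{k=1}^{n} k² = n(n+1)(2n+1)/6, then subtract the first 7 terms.
∑_{k=1}^{208} k² = 208×209×417/6 = 3021304
∑_{k=1}^{7} k² = 7×8×15/6 = 140
∑_{k=8}^{208} k² = 3021304 - 140 = 3021164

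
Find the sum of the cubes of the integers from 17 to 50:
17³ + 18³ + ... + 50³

Use ∑_{k=1}^{n} k³ = [n(n+1)/2]², then subtract the first 16 terms.
∑_{k=1}^{50} k³ = [50×51/2]² = 1275² = 1625625
∑_{k=1}^{16} k³ = [16×17/2]² = 136² = 18496
∑_{k=17}^{50} k³ = 1625625 - 18496 = 1607129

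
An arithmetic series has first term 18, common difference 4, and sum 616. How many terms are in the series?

Using S = n/2 × [2a + (n-1)d]
616 = n/2 × [2(18) + (n-1)(4)]
616 = n/2 × [36 + 4n - 4]
1232 = n × [32 + 4n]
4n² + (32)n - 1232 = 0
Discriminant: Δ = (32)² - 4(4)(-1232) = 1024 + 19712 = 20736
√Δ = 144
n = [-(32) + √Δ] / (2·4) = (-32 + 144) / 8 = 112 / 8 = 14
(The negative root is discarded since n must be a positive integer.)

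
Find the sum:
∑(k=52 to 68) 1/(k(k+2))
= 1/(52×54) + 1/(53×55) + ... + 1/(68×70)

Partial fractions: 1/(k(k+2)) = (1/2)[1/k - 1/(k+2)]
Telescoping leaves the first two and last two terms:
= (1/2)[1/52 + 1/53 - 1/69 - 1/70]
= 62033/13311480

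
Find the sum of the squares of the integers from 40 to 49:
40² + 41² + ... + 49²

Use ∑_{k=1}^{n} k² = n(n+1)(2n+1)/6, then subtract the first 39 terms.
∑_{k=1}^{49} k² = 49×50×99/6 = 40425
∑_{k=1}^{39} k² = 39×40×79/6 = 20540
∑_{k=40}^{49} k² = 40425 - 20540 = 19885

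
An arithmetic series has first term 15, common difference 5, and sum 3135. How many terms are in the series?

Using S = n/2 × [2a + (n-1)d]
3135 = n/2 × [2(15) + (n-1)(5)]
3135 = n/2 × [30 + 5n - 5]
6270 = n × [25 + 5n]
5n² + (25)n - 6270 = 0
Discriminant: Δ = (25)² - 4(5)(-6270) = 625 + 125400 = 126025
√Δ = 355
n = [-(25) + √Δ] / (2·5) = (-25 + 355) / 10 = 330 / 10 = 33
(The negative root is discarded since n must be a positive integer.)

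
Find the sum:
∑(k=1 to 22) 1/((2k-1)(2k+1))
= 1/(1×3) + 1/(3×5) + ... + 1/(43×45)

Partial fractions: 1/((2k-1)(2k+1)) = (1/2)[1/(2k-1) - 1/(2k+1)]
The series telescopes:
= (1/2)[1/1 - 1/45]
= 22/45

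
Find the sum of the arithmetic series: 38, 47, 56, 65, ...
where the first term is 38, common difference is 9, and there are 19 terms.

Sₙ = n/2 × (first + last)
Last term = a + (n-1)d = 38 + (19-1)×9 = 200
S_19 = 19/2 × (38 + 200)
S_19 = 19/2 × 238 = 2261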